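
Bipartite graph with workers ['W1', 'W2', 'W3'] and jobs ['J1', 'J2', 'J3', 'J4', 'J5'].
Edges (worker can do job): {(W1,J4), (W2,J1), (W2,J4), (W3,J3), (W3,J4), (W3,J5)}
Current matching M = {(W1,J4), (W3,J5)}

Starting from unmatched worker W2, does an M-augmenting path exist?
Yes: W2 → J1

An M-augmenting path alternates non-matching / matching edges, starting and ending at unmatched vertices.
Path: W2 → J1
(J1 is unmatched in M, so the path is augmenting.)
Flipping edges along this path would increase |M| from 2 to 3.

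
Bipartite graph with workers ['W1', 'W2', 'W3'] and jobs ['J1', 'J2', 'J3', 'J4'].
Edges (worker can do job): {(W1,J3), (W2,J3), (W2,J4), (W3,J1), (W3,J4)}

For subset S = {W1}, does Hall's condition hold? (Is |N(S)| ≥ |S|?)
Yes: |N(S)| = 1, |S| = 1

Subset S = {W1}
Neighbors N(S) = {J3}

|N(S)| = 1, |S| = 1
Hall's condition: |N(S)| ≥ |S| is satisfied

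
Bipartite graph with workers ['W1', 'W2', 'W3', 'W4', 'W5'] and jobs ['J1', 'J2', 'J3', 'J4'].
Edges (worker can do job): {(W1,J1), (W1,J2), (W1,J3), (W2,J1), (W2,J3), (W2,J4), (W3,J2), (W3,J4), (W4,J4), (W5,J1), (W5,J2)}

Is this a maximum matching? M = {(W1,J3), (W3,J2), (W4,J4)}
No, size 3 is not maximum

Proposed matching has size 3.
Maximum matching size for this graph: 4.

This is NOT maximum - can be improved to size 4.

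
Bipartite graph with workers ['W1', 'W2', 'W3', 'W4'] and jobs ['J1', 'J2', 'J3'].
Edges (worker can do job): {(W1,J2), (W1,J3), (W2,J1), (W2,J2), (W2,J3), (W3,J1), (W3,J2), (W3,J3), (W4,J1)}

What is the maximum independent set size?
Maximum independent set = 4

By König's theorem:
- Min vertex cover = Max matching = 3
- Max independent set = Total vertices - Min vertex cover
- Max independent set = 7 - 3 = 4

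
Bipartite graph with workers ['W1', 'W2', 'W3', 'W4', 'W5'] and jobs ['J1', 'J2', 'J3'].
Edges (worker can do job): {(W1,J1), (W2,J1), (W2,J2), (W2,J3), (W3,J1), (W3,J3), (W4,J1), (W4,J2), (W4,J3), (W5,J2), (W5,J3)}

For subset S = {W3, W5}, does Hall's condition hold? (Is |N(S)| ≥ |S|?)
Yes: |N(S)| = 3, |S| = 2

Subset S = {W3, W5}
Neighbors N(S) = {J1, J2, J3}

|N(S)| = 3, |S| = 2
Hall's condition: |N(S)| ≥ |S| is satisfied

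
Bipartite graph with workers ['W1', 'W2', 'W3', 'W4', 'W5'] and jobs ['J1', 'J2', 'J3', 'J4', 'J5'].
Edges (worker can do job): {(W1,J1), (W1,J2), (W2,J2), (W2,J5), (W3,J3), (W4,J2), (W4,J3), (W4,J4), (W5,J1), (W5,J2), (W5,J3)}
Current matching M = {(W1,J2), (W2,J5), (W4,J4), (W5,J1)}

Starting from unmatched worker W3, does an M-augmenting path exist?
Yes: W3 → J3

An M-augmenting path alternates non-matching / matching edges, starting and ending at unmatched vertices.
Path: W3 → J3
(J3 is unmatched in M, so the path is augmenting.)
Flipping edges along this path would increase |M| from 4 to 5.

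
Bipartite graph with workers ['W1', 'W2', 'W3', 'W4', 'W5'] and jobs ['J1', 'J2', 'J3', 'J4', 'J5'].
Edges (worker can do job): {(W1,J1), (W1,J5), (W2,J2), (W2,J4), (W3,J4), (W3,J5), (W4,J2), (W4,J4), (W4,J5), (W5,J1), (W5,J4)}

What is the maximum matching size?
Maximum matching size = 4

Maximum matching: {(W2,J2), (W3,J4), (W4,J5), (W5,J1)}
Size: 4

This assigns 4 workers to 4 distinct jobs.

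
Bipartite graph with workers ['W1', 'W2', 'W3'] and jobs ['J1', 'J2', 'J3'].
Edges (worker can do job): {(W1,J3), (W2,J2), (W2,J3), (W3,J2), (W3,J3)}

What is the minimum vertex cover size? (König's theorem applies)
Minimum vertex cover size = 2

By König's theorem: in bipartite graphs,
min vertex cover = max matching = 2

Maximum matching has size 2, so minimum vertex cover also has size 2.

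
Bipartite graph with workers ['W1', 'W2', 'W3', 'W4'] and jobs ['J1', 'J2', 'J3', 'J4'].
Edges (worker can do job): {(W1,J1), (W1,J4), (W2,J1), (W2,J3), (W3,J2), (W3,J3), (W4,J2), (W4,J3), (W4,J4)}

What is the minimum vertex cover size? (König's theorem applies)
Minimum vertex cover size = 4

By König's theorem: in bipartite graphs,
min vertex cover = max matching = 4

Maximum matching has size 4, so minimum vertex cover also has size 4.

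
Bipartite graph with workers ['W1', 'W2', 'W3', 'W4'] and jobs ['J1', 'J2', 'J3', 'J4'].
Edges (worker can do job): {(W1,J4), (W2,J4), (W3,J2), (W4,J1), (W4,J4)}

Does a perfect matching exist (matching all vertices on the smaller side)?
No, maximum matching has size 3 < 4

Maximum matching has size 3, need 4 for perfect matching.
Unmatched workers: ['W2']
Unmatched jobs: ['J3']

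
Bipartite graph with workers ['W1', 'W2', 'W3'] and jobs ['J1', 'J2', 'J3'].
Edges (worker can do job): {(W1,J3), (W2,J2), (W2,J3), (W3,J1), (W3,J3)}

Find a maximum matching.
Matching: {(W1,J3), (W2,J2), (W3,J1)}

Maximum matching (size 3):
  W1 → J3
  W2 → J2
  W3 → J1

Each worker is assigned to at most one job, and each job to at most one worker.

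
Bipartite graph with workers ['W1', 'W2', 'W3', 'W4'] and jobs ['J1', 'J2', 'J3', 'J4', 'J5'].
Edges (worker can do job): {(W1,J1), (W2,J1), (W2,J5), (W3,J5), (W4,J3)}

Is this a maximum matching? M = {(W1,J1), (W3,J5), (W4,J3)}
Yes, size 3 is maximum

Proposed matching has size 3.
Maximum matching size for this graph: 3.

This is a maximum matching.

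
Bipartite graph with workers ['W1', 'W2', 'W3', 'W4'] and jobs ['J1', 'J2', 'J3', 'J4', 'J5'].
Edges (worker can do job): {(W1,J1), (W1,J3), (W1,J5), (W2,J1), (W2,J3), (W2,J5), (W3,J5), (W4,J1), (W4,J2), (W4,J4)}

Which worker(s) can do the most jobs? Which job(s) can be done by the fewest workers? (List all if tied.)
Most versatile: W1, W2, W4 (3 jobs); Least covered: J2, J4 (1 workers)

Worker degrees (jobs they can do): W1:3, W2:3, W3:1, W4:3
Job degrees (workers who can do it): J1:3, J2:1, J3:2, J4:1, J5:3

Maximum worker degree is 3, achieved by: W1, W2, W4
Minimum job degree is 1, achieved by: J2, J4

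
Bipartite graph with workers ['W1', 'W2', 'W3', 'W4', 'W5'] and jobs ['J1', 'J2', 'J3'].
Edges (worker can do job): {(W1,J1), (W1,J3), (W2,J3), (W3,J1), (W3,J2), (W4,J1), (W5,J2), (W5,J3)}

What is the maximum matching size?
Maximum matching size = 3

Maximum matching: {(W3,J2), (W4,J1), (W5,J3)}
Size: 3

This assigns 3 workers to 3 distinct jobs.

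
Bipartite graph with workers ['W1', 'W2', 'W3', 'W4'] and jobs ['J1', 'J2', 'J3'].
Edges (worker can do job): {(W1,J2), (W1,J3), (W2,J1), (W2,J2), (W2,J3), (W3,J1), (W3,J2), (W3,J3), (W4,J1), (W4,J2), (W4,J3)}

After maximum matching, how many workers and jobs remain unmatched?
Unmatched: 1 workers, 0 jobs

Maximum matching size: 3
Workers: 4 total, 3 matched, 1 unmatched
Jobs: 3 total, 3 matched, 0 unmatched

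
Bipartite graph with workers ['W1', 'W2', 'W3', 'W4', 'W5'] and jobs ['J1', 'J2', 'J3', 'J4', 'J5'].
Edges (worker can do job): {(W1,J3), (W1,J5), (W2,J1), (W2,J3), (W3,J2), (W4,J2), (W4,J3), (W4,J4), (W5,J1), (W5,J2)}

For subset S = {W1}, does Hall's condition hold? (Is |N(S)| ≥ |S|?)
Yes: |N(S)| = 2, |S| = 1

Subset S = {W1}
Neighbors N(S) = {J3, J5}

|N(S)| = 2, |S| = 1
Hall's condition: |N(S)| ≥ |S| is satisfied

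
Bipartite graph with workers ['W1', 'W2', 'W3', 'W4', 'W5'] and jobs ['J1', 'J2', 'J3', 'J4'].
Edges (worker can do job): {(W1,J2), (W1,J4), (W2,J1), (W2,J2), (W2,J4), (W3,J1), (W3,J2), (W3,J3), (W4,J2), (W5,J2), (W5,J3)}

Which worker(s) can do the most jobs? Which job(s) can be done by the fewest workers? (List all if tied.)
Most versatile: W2, W3 (3 jobs); Least covered: J1, J3, J4 (2 workers)

Worker degrees (jobs they can do): W1:2, W2:3, W3:3, W4:1, W5:2
Job degrees (workers who can do it): J1:2, J2:5, J3:2, J4:2

Maximum worker degree is 3, achieved by: W2, W3
Minimum job degree is 2, achieved by: J1, J3, J4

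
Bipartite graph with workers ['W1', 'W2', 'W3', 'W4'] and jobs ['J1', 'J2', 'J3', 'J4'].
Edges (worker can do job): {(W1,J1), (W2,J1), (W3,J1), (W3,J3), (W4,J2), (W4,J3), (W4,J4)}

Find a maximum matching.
Matching: {(W1,J1), (W3,J3), (W4,J2)}

Maximum matching (size 3):
  W1 → J1
  W3 → J3
  W4 → J2

Each worker is assigned to at most one job, and each job to at most one worker.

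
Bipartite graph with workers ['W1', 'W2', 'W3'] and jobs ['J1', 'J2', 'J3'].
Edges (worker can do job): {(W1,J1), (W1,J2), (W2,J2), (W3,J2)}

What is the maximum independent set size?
Maximum independent set = 4

By König's theorem:
- Min vertex cover = Max matching = 2
- Max independent set = Total vertices - Min vertex cover
- Max independent set = 6 - 2 = 4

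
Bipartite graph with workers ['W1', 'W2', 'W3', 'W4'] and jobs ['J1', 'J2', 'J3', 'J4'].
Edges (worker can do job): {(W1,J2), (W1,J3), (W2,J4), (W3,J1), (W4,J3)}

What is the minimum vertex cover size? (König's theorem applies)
Minimum vertex cover size = 4

By König's theorem: in bipartite graphs,
min vertex cover = max matching = 4

Maximum matching has size 4, so minimum vertex cover also has size 4.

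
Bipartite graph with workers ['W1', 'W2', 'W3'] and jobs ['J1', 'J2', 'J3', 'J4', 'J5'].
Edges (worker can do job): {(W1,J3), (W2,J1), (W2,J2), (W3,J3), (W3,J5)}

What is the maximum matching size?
Maximum matching size = 3

Maximum matching: {(W1,J3), (W2,J1), (W3,J5)}
Size: 3

This assigns 3 workers to 3 distinct jobs.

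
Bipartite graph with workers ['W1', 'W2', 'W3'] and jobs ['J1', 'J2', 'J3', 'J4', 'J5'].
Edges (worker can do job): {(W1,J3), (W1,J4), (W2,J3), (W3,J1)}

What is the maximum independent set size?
Maximum independent set = 5

By König's theorem:
- Min vertex cover = Max matching = 3
- Max independent set = Total vertices - Min vertex cover
- Max independent set = 8 - 3 = 5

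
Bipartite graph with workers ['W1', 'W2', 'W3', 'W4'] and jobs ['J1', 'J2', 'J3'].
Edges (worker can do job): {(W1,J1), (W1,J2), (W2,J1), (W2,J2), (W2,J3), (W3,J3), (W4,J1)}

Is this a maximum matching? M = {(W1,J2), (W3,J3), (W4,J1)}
Yes, size 3 is maximum

Proposed matching has size 3.
Maximum matching size for this graph: 3.

This is a maximum matching.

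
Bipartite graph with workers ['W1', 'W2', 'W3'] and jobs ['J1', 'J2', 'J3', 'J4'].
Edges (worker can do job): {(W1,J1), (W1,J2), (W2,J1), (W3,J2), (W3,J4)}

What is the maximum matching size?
Maximum matching size = 3

Maximum matching: {(W1,J2), (W2,J1), (W3,J4)}
Size: 3

This assigns 3 workers to 3 distinct jobs.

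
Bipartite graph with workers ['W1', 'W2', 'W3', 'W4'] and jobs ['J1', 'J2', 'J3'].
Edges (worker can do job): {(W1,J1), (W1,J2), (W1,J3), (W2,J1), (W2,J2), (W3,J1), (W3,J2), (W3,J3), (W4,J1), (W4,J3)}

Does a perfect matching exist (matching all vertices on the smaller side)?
Yes, perfect matching exists (size 3)

Perfect matching: {(W1,J2), (W3,J3), (W4,J1)}
All 3 vertices on the smaller side are matched.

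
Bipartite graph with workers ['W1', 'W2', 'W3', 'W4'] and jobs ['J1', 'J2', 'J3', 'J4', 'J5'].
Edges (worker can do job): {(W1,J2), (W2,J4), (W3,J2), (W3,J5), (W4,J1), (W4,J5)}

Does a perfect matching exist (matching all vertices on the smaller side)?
Yes, perfect matching exists (size 4)

Perfect matching: {(W1,J2), (W2,J4), (W3,J5), (W4,J1)}
All 4 vertices on the smaller side are matched.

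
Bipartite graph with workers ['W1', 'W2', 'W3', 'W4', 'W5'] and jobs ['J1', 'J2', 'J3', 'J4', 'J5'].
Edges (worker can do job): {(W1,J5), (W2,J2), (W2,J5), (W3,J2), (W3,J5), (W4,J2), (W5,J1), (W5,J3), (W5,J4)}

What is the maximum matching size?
Maximum matching size = 3

Maximum matching: {(W1,J5), (W3,J2), (W5,J4)}
Size: 3

This assigns 3 workers to 3 distinct jobs.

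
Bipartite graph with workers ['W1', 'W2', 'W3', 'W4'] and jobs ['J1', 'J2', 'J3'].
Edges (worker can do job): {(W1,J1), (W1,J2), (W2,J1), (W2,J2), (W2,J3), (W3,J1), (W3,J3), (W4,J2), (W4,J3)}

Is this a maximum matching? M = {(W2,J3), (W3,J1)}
No, size 2 is not maximum

Proposed matching has size 2.
Maximum matching size for this graph: 3.

This is NOT maximum - can be improved to size 3.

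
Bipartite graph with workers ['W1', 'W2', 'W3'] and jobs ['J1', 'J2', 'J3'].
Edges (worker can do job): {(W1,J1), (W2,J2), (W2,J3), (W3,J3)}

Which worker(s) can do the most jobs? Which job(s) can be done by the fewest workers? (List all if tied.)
Most versatile: W2 (2 jobs); Least covered: J1, J2 (1 workers)

Worker degrees (jobs they can do): W1:1, W2:2, W3:1
Job degrees (workers who can do it): J1:1, J2:1, J3:2

Maximum worker degree is 2, achieved by: W2
Minimum job degree is 1, achieved by: J1, J2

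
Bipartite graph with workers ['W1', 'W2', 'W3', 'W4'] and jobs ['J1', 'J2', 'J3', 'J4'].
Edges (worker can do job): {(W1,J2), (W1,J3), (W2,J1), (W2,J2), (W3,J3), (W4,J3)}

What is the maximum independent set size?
Maximum independent set = 5

By König's theorem:
- Min vertex cover = Max matching = 3
- Max independent set = Total vertices - Min vertex cover
- Max independent set = 8 - 3 = 5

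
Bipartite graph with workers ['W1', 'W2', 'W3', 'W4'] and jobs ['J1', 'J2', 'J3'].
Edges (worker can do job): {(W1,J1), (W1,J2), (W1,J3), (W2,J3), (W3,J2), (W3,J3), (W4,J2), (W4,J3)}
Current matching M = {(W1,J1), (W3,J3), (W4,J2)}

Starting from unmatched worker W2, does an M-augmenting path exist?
No augmenting path from W2

Alternating search from W2 reaches jobs: {J2, J3}.
Every reachable job is already matched in M, and following those matched edges back to workers exposes no further unvisited jobs.
No M-augmenting path from W2 exists.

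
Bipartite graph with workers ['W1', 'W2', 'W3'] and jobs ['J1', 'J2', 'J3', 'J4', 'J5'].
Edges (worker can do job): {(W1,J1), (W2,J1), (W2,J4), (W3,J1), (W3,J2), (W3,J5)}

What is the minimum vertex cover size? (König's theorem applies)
Minimum vertex cover size = 3

By König's theorem: in bipartite graphs,
min vertex cover = max matching = 3

Maximum matching has size 3, so minimum vertex cover also has size 3.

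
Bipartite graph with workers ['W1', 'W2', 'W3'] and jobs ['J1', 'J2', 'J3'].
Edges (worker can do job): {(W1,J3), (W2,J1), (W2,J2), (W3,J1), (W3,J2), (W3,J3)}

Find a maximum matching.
Matching: {(W1,J3), (W2,J2), (W3,J1)}

Maximum matching (size 3):
  W1 → J3
  W2 → J2
  W3 → J1

Each worker is assigned to at most one job, and each job to at most one worker.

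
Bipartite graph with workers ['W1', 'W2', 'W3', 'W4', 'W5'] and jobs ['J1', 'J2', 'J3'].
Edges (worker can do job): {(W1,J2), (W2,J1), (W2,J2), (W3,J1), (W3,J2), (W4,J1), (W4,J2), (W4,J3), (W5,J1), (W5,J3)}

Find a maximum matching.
Matching: {(W3,J1), (W4,J2), (W5,J3)}

Maximum matching (size 3):
  W3 → J1
  W4 → J2
  W5 → J3

Each worker is assigned to at most one job, and each job to at most one worker.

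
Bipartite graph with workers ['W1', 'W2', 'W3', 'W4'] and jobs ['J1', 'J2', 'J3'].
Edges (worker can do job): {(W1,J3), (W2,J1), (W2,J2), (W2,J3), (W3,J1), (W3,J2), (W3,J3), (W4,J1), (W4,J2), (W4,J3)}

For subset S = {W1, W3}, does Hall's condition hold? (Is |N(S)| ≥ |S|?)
Yes: |N(S)| = 3, |S| = 2

Subset S = {W1, W3}
Neighbors N(S) = {J1, J2, J3}

|N(S)| = 3, |S| = 2
Hall's condition: |N(S)| ≥ |S| is satisfied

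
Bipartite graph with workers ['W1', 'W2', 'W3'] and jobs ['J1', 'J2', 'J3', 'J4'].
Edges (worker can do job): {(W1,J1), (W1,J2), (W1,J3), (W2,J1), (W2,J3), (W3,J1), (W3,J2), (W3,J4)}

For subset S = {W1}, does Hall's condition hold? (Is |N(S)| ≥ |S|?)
Yes: |N(S)| = 3, |S| = 1

Subset S = {W1}
Neighbors N(S) = {J1, J2, J3}

|N(S)| = 3, |S| = 1
Hall's condition: |N(S)| ≥ |S| is satisfied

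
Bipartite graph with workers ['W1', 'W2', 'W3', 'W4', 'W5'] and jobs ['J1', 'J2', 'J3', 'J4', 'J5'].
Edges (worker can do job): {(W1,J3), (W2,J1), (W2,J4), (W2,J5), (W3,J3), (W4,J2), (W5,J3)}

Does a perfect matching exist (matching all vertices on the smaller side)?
No, maximum matching has size 3 < 5

Maximum matching has size 3, need 5 for perfect matching.
Unmatched workers: ['W5', 'W1']
Unmatched jobs: ['J1', 'J4']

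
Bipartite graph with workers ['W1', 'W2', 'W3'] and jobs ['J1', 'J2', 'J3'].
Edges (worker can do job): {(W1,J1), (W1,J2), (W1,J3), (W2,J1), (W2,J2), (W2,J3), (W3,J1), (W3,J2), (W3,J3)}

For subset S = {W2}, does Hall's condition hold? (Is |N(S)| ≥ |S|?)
Yes: |N(S)| = 3, |S| = 1

Subset S = {W2}
Neighbors N(S) = {J1, J2, J3}

|N(S)| = 3, |S| = 1
Hall's condition: |N(S)| ≥ |S| is satisfied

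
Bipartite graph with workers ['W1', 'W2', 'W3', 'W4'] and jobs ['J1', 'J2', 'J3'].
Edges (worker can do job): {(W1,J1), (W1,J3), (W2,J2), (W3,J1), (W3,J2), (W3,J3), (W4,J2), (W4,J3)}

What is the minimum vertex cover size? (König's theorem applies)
Minimum vertex cover size = 3

By König's theorem: in bipartite graphs,
min vertex cover = max matching = 3

Maximum matching has size 3, so minimum vertex cover also has size 3.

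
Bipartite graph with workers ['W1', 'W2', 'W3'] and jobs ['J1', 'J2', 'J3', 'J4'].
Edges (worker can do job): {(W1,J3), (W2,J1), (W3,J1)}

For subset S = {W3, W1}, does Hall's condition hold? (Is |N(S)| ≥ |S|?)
Yes: |N(S)| = 2, |S| = 2

Subset S = {W3, W1}
Neighbors N(S) = {J1, J3}

|N(S)| = 2, |S| = 2
Hall's condition: |N(S)| ≥ |S| is satisfied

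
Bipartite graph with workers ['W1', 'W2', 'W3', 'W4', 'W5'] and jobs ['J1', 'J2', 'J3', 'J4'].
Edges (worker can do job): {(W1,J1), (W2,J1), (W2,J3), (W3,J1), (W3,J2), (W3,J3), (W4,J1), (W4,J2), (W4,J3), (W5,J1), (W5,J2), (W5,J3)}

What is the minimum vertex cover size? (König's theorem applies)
Minimum vertex cover size = 3

By König's theorem: in bipartite graphs,
min vertex cover = max matching = 3

Maximum matching has size 3, so minimum vertex cover also has size 3.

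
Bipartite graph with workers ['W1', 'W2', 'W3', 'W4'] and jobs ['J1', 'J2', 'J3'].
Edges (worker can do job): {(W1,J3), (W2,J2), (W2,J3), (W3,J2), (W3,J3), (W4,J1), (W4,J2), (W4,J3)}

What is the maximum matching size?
Maximum matching size = 3

Maximum matching: {(W2,J2), (W3,J3), (W4,J1)}
Size: 3

This assigns 3 workers to 3 distinct jobs.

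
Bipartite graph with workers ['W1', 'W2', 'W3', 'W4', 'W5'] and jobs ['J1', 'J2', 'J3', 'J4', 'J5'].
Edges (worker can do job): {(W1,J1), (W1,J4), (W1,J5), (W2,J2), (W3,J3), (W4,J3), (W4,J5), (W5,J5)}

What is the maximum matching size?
Maximum matching size = 4

Maximum matching: {(W1,J1), (W2,J2), (W3,J3), (W5,J5)}
Size: 4

This assigns 4 workers to 4 distinct jobs.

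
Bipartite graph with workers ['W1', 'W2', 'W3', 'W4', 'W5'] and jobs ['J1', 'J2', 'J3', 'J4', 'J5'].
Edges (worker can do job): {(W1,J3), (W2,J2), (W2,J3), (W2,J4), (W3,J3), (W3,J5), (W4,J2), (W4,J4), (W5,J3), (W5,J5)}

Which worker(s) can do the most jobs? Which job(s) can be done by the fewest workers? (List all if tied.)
Most versatile: W2 (3 jobs); Least covered: J1 (0 workers)

Worker degrees (jobs they can do): W1:1, W2:3, W3:2, W4:2, W5:2
Job degrees (workers who can do it): J1:0, J2:2, J3:4, J4:2, J5:2

Maximum worker degree is 3, achieved by: W2
Minimum job degree is 0, achieved by: J1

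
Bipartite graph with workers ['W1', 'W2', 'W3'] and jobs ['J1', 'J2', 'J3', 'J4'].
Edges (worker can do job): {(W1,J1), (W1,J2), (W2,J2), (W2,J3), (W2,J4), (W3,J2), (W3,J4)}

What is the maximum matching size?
Maximum matching size = 3

Maximum matching: {(W1,J1), (W2,J3), (W3,J2)}
Size: 3

This assigns 3 workers to 3 distinct jobs.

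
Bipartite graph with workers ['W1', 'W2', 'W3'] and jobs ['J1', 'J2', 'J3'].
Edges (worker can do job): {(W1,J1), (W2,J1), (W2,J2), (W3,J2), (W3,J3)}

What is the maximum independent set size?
Maximum independent set = 3

By König's theorem:
- Min vertex cover = Max matching = 3
- Max independent set = Total vertices - Min vertex cover
- Max independent set = 6 - 3 = 3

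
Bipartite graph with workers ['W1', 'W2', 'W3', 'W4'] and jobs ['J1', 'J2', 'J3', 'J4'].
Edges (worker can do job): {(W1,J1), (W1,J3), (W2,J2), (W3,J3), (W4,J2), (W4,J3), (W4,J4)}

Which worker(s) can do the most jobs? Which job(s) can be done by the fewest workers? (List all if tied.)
Most versatile: W4 (3 jobs); Least covered: J1, J4 (1 workers)

Worker degrees (jobs they can do): W1:2, W2:1, W3:1, W4:3
Job degrees (workers who can do it): J1:1, J2:2, J3:3, J4:1

Maximum worker degree is 3, achieved by: W4
Minimum job degree is 1, achieved by: J1, J4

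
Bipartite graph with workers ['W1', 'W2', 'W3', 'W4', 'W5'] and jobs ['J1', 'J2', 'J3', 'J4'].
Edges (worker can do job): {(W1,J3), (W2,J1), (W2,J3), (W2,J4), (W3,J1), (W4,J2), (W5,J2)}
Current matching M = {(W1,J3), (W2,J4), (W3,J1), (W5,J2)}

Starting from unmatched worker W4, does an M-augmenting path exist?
No augmenting path from W4

Alternating search from W4 reaches jobs: {J2}.
Every reachable job is already matched in M, and following those matched edges back to workers exposes no further unvisited jobs.
No M-augmenting path from W4 exists.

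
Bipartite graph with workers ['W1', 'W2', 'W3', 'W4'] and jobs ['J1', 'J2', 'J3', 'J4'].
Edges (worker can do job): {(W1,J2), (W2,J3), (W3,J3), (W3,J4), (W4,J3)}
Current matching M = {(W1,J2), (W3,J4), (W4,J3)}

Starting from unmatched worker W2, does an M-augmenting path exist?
No augmenting path from W2

Alternating search from W2 reaches jobs: {J3}.
Every reachable job is already matched in M, and following those matched edges back to workers exposes no further unvisited jobs.
No M-augmenting path from W2 exists.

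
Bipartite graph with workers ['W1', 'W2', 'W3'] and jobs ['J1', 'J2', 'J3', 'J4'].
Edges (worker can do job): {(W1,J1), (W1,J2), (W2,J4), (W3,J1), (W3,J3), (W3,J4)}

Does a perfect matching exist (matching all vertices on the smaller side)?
Yes, perfect matching exists (size 3)

Perfect matching: {(W1,J2), (W2,J4), (W3,J3)}
All 3 vertices on the smaller side are matched.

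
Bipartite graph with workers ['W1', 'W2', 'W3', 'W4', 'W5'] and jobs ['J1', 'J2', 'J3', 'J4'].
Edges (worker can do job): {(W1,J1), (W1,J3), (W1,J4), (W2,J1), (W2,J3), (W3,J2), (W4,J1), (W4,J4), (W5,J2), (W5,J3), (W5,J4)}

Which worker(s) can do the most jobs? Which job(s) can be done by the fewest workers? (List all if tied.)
Most versatile: W1, W5 (3 jobs); Least covered: J2 (2 workers)

Worker degrees (jobs they can do): W1:3, W2:2, W3:1, W4:2, W5:3
Job degrees (workers who can do it): J1:3, J2:2, J3:3, J4:3

Maximum worker degree is 3, achieved by: W1, W5
Minimum job degree is 2, achieved by: J2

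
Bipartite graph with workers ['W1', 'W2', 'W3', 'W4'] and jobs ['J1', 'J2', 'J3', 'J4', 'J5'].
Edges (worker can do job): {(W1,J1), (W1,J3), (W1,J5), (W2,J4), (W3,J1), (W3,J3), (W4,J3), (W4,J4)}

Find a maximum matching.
Matching: {(W1,J5), (W2,J4), (W3,J1), (W4,J3)}

Maximum matching (size 4):
  W1 → J5
  W2 → J4
  W3 → J1
  W4 → J3

Each worker is assigned to at most one job, and each job to at most one worker.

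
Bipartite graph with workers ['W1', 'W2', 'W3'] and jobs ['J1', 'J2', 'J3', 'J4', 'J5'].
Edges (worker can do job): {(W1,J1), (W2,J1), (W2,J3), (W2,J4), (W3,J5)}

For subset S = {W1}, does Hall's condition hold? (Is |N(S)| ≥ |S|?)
Yes: |N(S)| = 1, |S| = 1

Subset S = {W1}
Neighbors N(S) = {J1}

|N(S)| = 1, |S| = 1
Hall's condition: |N(S)| ≥ |S| is satisfied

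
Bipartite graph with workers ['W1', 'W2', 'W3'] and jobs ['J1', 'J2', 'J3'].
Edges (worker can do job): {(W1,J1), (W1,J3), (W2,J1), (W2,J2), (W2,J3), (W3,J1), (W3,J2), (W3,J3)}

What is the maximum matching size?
Maximum matching size = 3

Maximum matching: {(W1,J1), (W2,J2), (W3,J3)}
Size: 3

This assigns 3 workers to 3 distinct jobs.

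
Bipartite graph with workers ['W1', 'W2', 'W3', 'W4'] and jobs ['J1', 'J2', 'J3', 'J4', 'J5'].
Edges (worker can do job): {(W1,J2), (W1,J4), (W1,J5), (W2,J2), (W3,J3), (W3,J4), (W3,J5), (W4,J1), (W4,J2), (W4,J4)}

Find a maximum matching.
Matching: {(W1,J5), (W2,J2), (W3,J4), (W4,J1)}

Maximum matching (size 4):
  W1 → J5
  W2 → J2
  W3 → J4
  W4 → J1

Each worker is assigned to at most one job, and each job to at most one worker.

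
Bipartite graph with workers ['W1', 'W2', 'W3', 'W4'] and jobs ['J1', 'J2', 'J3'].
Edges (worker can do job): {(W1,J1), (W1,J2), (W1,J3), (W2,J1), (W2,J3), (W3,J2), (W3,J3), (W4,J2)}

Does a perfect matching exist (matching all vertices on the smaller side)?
Yes, perfect matching exists (size 3)

Perfect matching: {(W1,J1), (W3,J3), (W4,J2)}
All 3 vertices on the smaller side are matched.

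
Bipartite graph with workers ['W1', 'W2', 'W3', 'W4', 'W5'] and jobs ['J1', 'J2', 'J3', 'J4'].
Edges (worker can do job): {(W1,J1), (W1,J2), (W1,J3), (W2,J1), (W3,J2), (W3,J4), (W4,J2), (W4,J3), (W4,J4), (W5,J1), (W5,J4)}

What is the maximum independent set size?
Maximum independent set = 5

By König's theorem:
- Min vertex cover = Max matching = 4
- Max independent set = Total vertices - Min vertex cover
- Max independent set = 9 - 4 = 5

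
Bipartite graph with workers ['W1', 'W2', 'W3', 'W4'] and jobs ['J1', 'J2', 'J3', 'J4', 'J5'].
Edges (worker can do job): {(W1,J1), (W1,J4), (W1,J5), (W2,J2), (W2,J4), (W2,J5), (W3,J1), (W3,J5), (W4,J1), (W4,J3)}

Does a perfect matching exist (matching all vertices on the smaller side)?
Yes, perfect matching exists (size 4)

Perfect matching: {(W1,J4), (W2,J2), (W3,J5), (W4,J1)}
All 4 vertices on the smaller side are matched.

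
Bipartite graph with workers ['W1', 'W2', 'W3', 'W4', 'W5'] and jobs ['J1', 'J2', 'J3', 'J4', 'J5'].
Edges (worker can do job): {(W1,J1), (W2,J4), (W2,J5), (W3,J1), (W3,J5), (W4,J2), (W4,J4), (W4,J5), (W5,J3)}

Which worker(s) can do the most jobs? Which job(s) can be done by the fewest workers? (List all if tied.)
Most versatile: W4 (3 jobs); Least covered: J2, J3 (1 workers)

Worker degrees (jobs they can do): W1:1, W2:2, W3:2, W4:3, W5:1
Job degrees (workers who can do it): J1:2, J2:1, J3:1, J4:2, J5:3

Maximum worker degree is 3, achieved by: W4
Minimum job degree is 1, achieved by: J2, J3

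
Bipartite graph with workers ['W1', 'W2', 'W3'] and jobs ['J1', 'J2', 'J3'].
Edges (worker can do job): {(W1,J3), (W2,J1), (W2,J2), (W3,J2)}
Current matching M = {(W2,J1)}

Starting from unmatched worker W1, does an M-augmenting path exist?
Yes: W1 → J3

An M-augmenting path alternates non-matching / matching edges, starting and ending at unmatched vertices.
Path: W1 → J3
(J3 is unmatched in M, so the path is augmenting.)
Flipping edges along this path would increase |M| from 1 to 2.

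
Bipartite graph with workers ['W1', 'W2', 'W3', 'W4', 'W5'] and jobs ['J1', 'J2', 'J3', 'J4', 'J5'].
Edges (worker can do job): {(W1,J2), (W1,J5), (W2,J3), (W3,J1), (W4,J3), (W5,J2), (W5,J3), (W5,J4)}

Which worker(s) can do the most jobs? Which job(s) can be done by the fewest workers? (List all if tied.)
Most versatile: W5 (3 jobs); Least covered: J1, J4, J5 (1 workers)

Worker degrees (jobs they can do): W1:2, W2:1, W3:1, W4:1, W5:3
Job degrees (workers who can do it): J1:1, J2:2, J3:3, J4:1, J5:1

Maximum worker degree is 3, achieved by: W5
Minimum job degree is 1, achieved by: J1, J4, J5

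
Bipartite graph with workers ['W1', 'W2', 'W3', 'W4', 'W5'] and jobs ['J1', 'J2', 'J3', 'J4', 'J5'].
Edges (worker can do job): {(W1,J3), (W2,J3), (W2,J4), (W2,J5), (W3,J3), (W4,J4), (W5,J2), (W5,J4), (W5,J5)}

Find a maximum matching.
Matching: {(W2,J5), (W3,J3), (W4,J4), (W5,J2)}

Maximum matching (size 4):
  W2 → J5
  W3 → J3
  W4 → J4
  W5 → J2

Each worker is assigned to at most one job, and each job to at most one worker.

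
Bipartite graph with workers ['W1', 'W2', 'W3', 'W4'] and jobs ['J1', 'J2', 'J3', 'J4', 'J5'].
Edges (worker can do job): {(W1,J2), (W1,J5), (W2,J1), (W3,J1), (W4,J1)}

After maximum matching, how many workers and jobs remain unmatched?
Unmatched: 2 workers, 3 jobs

Maximum matching size: 2
Workers: 4 total, 2 matched, 2 unmatched
Jobs: 5 total, 2 matched, 3 unmatched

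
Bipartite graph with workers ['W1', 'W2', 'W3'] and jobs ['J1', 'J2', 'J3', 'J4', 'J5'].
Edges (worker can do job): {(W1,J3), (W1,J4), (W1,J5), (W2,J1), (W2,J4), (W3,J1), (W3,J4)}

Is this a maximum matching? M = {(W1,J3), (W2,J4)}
No, size 2 is not maximum

Proposed matching has size 2.
Maximum matching size for this graph: 3.

This is NOT maximum - can be improved to size 3.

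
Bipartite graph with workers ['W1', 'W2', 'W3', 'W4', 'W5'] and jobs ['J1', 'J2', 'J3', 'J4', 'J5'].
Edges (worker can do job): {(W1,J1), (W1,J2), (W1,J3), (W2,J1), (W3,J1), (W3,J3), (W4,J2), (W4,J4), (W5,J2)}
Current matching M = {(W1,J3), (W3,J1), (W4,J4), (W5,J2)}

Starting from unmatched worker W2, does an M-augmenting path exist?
No augmenting path from W2

Alternating search from W2 reaches jobs: {J1, J2, J3}.
Every reachable job is already matched in M, and following those matched edges back to workers exposes no further unvisited jobs.
No M-augmenting path from W2 exists.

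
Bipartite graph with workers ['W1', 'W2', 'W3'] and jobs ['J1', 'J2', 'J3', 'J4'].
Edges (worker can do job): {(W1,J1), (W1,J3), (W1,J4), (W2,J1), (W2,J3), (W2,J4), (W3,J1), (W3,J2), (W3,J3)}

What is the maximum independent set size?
Maximum independent set = 4

By König's theorem:
- Min vertex cover = Max matching = 3
- Max independent set = Total vertices - Min vertex cover
- Max independent set = 7 - 3 = 4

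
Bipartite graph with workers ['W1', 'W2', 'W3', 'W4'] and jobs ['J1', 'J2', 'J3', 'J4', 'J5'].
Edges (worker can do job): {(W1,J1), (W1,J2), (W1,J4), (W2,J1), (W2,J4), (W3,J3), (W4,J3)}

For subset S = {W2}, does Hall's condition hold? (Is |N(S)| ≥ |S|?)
Yes: |N(S)| = 2, |S| = 1

Subset S = {W2}
Neighbors N(S) = {J1, J4}

|N(S)| = 2, |S| = 1
Hall's condition: |N(S)| ≥ |S| is satisfied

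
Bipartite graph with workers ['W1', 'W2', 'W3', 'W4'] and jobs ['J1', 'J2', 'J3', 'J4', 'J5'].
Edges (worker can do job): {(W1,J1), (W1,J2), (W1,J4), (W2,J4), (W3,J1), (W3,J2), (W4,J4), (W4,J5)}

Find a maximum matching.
Matching: {(W1,J2), (W2,J4), (W3,J1), (W4,J5)}

Maximum matching (size 4):
  W1 → J2
  W2 → J4
  W3 → J1
  W4 → J5

Each worker is assigned to at most one job, and each job to at most one worker.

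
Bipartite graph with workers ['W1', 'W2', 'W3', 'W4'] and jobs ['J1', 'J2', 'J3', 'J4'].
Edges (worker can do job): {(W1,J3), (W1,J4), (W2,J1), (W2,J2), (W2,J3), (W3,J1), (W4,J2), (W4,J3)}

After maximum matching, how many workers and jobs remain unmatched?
Unmatched: 0 workers, 0 jobs

Maximum matching size: 4
Workers: 4 total, 4 matched, 0 unmatched
Jobs: 4 total, 4 matched, 0 unmatched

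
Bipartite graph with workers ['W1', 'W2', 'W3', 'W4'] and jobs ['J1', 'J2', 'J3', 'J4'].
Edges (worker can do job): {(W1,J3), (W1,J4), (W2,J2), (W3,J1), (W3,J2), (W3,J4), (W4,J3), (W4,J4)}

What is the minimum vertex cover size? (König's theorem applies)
Minimum vertex cover size = 4

By König's theorem: in bipartite graphs,
min vertex cover = max matching = 4

Maximum matching has size 4, so minimum vertex cover also has size 4.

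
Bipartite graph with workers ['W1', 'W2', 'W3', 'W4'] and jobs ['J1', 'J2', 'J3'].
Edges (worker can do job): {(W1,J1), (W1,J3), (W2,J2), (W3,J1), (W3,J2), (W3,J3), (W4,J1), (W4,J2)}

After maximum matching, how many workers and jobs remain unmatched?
Unmatched: 1 workers, 0 jobs

Maximum matching size: 3
Workers: 4 total, 3 matched, 1 unmatched
Jobs: 3 total, 3 matched, 0 unmatched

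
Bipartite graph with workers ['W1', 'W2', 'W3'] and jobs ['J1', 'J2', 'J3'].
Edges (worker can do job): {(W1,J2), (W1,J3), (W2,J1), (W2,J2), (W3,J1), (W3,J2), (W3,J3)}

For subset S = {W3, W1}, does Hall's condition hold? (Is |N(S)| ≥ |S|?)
Yes: |N(S)| = 3, |S| = 2

Subset S = {W3, W1}
Neighbors N(S) = {J1, J2, J3}

|N(S)| = 3, |S| = 2
Hall's condition: |N(S)| ≥ |S| is satisfied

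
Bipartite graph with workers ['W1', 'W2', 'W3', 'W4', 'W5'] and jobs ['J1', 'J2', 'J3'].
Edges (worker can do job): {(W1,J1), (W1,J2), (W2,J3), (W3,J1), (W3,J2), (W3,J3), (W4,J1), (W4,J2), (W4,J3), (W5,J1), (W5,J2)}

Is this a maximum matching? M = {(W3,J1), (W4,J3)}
No, size 2 is not maximum

Proposed matching has size 2.
Maximum matching size for this graph: 3.

This is NOT maximum - can be improved to size 3.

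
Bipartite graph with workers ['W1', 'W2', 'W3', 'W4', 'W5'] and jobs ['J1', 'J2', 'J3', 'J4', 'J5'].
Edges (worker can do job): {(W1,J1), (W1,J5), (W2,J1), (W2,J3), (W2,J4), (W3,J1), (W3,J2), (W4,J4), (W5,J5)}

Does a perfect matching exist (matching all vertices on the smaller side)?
Yes, perfect matching exists (size 5)

Perfect matching: {(W1,J1), (W2,J3), (W3,J2), (W4,J4), (W5,J5)}
All 5 vertices on the smaller side are matched.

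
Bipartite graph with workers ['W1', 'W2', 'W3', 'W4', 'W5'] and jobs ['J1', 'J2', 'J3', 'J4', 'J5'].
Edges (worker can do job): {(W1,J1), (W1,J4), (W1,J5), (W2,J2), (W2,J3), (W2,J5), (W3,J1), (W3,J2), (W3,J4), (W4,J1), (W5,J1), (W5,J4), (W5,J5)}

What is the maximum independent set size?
Maximum independent set = 5

By König's theorem:
- Min vertex cover = Max matching = 5
- Max independent set = Total vertices - Min vertex cover
- Max independent set = 10 - 5 = 5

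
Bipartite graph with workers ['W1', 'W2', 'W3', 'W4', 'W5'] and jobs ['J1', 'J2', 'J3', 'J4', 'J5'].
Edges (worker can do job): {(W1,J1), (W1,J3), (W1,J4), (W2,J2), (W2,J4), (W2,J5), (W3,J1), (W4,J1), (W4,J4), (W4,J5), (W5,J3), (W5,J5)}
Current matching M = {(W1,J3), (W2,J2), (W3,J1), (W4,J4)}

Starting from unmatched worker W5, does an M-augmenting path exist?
Yes: W5 → J5

An M-augmenting path alternates non-matching / matching edges, starting and ending at unmatched vertices.
Path: W5 → J5
(J5 is unmatched in M, so the path is augmenting.)
Flipping edges along this path would increase |M| from 4 to 5.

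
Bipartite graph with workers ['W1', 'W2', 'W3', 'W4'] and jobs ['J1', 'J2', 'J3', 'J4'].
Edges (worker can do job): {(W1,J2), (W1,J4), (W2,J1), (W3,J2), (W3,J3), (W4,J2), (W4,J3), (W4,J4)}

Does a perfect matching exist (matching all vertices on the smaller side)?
Yes, perfect matching exists (size 4)

Perfect matching: {(W1,J4), (W2,J1), (W3,J2), (W4,J3)}
All 4 vertices on the smaller side are matched.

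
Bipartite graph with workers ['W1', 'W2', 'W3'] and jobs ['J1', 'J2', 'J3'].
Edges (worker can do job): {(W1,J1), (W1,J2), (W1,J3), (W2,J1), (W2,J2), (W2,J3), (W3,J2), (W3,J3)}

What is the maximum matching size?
Maximum matching size = 3

Maximum matching: {(W1,J2), (W2,J1), (W3,J3)}
Size: 3

This assigns 3 workers to 3 distinct jobs.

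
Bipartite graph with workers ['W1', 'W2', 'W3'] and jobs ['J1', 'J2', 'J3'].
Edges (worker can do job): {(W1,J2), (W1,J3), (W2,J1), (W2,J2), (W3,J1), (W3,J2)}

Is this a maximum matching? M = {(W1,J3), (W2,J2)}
No, size 2 is not maximum

Proposed matching has size 2.
Maximum matching size for this graph: 3.

This is NOT maximum - can be improved to size 3.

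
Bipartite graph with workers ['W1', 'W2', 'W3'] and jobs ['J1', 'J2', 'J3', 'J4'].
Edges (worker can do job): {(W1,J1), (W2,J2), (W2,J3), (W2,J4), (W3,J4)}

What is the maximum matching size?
Maximum matching size = 3

Maximum matching: {(W1,J1), (W2,J3), (W3,J4)}
Size: 3

This assigns 3 workers to 3 distinct jobs.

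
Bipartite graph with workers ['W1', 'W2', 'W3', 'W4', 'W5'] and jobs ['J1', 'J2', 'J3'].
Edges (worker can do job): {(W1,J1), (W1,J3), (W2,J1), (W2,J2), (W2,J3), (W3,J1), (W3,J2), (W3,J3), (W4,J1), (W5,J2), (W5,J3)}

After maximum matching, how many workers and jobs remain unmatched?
Unmatched: 2 workers, 0 jobs

Maximum matching size: 3
Workers: 5 total, 3 matched, 2 unmatched
Jobs: 3 total, 3 matched, 0 unmatched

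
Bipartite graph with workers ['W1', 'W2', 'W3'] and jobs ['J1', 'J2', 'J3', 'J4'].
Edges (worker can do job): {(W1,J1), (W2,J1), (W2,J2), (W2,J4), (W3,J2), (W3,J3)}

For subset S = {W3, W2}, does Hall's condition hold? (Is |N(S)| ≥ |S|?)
Yes: |N(S)| = 4, |S| = 2

Subset S = {W3, W2}
Neighbors N(S) = {J1, J2, J3, J4}

|N(S)| = 4, |S| = 2
Hall's condition: |N(S)| ≥ |S| is satisfied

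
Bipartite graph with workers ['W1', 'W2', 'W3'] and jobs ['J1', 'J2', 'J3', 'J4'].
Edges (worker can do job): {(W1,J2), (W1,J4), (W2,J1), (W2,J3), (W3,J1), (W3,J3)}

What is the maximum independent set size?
Maximum independent set = 4

By König's theorem:
- Min vertex cover = Max matching = 3
- Max independent set = Total vertices - Min vertex cover
- Max independent set = 7 - 3 = 4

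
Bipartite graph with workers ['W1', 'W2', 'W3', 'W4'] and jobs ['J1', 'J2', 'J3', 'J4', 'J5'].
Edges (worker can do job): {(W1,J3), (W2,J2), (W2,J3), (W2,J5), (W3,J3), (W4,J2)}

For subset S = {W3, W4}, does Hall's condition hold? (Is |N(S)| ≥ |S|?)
Yes: |N(S)| = 2, |S| = 2

Subset S = {W3, W4}
Neighbors N(S) = {J2, J3}

|N(S)| = 2, |S| = 2
Hall's condition: |N(S)| ≥ |S| is satisfied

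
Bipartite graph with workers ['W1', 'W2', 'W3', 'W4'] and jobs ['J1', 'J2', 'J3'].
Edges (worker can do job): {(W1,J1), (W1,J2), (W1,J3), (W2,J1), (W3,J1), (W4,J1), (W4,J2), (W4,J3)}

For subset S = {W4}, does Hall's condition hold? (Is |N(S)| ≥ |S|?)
Yes: |N(S)| = 3, |S| = 1

Subset S = {W4}
Neighbors N(S) = {J1, J2, J3}

|N(S)| = 3, |S| = 1
Hall's condition: |N(S)| ≥ |S| is satisfied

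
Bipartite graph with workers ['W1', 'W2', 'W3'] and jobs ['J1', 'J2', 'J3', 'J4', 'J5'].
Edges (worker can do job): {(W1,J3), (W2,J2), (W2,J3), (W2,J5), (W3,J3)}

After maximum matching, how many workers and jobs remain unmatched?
Unmatched: 1 workers, 3 jobs

Maximum matching size: 2
Workers: 3 total, 2 matched, 1 unmatched
Jobs: 5 total, 2 matched, 3 unmatched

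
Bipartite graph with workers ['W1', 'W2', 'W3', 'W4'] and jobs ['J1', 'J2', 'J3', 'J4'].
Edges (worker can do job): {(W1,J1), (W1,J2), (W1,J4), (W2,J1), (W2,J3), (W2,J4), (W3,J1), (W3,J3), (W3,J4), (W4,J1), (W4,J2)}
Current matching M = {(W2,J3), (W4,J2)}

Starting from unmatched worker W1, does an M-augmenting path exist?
Yes: W1 → J2 → W4 → J1

An M-augmenting path alternates non-matching / matching edges, starting and ending at unmatched vertices.
Path: W1 → J2 → W4 → J1
(J1 is unmatched in M, so the path is augmenting.)
Flipping edges along this path would increase |M| from 2 to 3.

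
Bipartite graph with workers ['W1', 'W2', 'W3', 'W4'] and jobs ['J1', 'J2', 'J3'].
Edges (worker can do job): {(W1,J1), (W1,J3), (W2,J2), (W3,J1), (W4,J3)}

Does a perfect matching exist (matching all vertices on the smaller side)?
Yes, perfect matching exists (size 3)

Perfect matching: {(W2,J2), (W3,J1), (W4,J3)}
All 3 vertices on the smaller side are matched.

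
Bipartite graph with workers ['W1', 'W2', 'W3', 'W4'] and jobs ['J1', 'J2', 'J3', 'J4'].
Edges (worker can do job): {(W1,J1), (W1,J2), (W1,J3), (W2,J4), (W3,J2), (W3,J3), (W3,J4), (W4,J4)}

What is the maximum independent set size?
Maximum independent set = 5

By König's theorem:
- Min vertex cover = Max matching = 3
- Max independent set = Total vertices - Min vertex cover
- Max independent set = 8 - 3 = 5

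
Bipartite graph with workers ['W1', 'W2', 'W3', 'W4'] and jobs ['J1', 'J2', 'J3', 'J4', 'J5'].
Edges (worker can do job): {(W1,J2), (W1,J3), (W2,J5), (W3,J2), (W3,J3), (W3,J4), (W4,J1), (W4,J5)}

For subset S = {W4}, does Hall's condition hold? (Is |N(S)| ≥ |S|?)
Yes: |N(S)| = 2, |S| = 1

Subset S = {W4}
Neighbors N(S) = {J1, J5}

|N(S)| = 2, |S| = 1
Hall's condition: |N(S)| ≥ |S| is satisfied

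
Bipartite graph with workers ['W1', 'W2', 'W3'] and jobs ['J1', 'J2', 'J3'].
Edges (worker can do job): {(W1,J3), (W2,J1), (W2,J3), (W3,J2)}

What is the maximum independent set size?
Maximum independent set = 3

By König's theorem:
- Min vertex cover = Max matching = 3
- Max independent set = Total vertices - Min vertex cover
- Max independent set = 6 - 3 = 3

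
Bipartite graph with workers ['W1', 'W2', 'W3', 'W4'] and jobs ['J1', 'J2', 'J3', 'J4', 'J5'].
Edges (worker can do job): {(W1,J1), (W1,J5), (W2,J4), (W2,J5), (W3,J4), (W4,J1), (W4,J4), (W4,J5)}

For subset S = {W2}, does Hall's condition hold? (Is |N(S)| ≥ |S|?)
Yes: |N(S)| = 2, |S| = 1

Subset S = {W2}
Neighbors N(S) = {J4, J5}

|N(S)| = 2, |S| = 1
Hall's condition: |N(S)| ≥ |S| is satisfied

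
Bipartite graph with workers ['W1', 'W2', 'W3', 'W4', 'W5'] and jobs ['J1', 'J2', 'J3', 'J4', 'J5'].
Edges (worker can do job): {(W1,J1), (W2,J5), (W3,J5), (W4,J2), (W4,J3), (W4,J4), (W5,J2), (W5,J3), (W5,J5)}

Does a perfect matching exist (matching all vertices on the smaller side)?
No, maximum matching has size 4 < 5

Maximum matching has size 4, need 5 for perfect matching.
Unmatched workers: ['W2']
Unmatched jobs: ['J3']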